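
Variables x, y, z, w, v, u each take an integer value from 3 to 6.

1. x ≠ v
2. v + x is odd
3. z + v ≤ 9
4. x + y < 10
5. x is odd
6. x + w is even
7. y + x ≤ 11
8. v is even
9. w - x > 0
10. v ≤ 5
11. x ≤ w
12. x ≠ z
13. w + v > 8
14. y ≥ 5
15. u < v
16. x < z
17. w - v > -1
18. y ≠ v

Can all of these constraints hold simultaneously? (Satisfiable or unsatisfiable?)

Satisfiable

One satisfying assignment is x = 3, y = 6, z = 5, w = 5, v = 4, u = 3.
For the less obvious constraints — constraint 3: z + v = 9; constraint 4: x + y = 9 — and the others hold by inspection.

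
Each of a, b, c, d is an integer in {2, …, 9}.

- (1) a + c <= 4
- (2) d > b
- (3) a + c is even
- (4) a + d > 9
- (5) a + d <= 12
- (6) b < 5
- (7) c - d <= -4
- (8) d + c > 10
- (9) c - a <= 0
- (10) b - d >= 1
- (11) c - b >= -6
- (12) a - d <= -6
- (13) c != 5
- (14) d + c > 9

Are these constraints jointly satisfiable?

Constraints 9, 10, 11, and 12 give c − b ≥ -6, b − d ≥ 1, d − a ≥ 6, a − c ≥ 0.
Adding all 4 inequalities: the left sides telescope to 0, and the right sides sum to (-6) + 1 + 6 + 0 = 1. So 0 ≥ 1, which is false.

Unsatisfiable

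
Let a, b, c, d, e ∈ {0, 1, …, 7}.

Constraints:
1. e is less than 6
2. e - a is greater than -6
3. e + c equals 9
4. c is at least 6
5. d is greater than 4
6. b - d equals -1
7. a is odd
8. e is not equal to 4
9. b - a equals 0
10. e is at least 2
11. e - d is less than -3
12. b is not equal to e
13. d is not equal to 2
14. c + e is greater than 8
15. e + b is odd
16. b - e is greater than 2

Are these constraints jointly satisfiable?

One satisfying assignment is a = 5, b = 5, c = 7, d = 6, e = 2.
For the less obvious constraints — constraint 2: e - a = -3; constraint 3: e + c = 9 — and the others hold by inspection.

Satisfiable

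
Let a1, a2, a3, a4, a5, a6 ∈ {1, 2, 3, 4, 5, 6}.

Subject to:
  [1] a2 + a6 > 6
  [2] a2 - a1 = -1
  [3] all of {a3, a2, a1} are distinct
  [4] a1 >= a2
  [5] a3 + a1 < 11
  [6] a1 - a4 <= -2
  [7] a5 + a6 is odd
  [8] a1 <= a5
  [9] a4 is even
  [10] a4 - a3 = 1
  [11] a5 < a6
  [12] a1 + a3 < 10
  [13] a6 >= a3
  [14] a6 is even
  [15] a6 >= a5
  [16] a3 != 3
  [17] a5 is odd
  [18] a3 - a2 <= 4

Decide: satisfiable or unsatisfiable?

Satisfiable

One satisfying assignment is a1 = 4, a2 = 3, a3 = 5, a4 = 6, a5 = 5, a6 = 6.
For the less obvious constraints — constraint 1: a2 + a6 = 9; constraint 2: a2 - a1 = -1 — and the others hold by inspection.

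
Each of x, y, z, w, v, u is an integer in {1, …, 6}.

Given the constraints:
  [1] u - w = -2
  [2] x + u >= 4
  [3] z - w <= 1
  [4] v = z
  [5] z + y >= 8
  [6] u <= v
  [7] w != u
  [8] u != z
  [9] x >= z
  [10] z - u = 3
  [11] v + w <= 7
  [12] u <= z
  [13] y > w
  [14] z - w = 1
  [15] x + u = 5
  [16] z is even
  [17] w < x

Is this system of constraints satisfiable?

Satisfiable

The assignment x = 4, y = 4, z = 4, w = 3, v = 4, u = 1 works:
  constraint 1 holds since u - w = -2.
  constraint 2 holds since x + u = 5.
The rest check out directly.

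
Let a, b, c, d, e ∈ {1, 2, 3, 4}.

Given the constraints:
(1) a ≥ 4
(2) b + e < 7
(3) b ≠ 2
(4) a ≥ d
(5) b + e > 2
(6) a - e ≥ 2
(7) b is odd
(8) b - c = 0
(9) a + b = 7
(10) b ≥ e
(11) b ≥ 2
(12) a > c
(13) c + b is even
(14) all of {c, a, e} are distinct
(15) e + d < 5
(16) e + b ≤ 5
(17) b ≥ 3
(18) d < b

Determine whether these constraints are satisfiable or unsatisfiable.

One satisfying assignment is a = 4, b = 3, c = 3, d = 2, e = 1.
For the less obvious constraints — constraint 2: b + e = 4; constraint 5: b + e = 4; constraint 6: a - e = 3 — and the others hold by inspection.

Satisfiable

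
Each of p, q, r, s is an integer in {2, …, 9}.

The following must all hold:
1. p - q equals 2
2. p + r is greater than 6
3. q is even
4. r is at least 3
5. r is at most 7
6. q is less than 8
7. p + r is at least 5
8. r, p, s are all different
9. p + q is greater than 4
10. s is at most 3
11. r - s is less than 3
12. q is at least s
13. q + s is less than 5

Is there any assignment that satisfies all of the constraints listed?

Take p = 4, q = 2, r = 3, s = 2. Then constraint 1: p - q = 2; constraint 2: p + r = 7, and every other listed constraint is also met.

Satisfiable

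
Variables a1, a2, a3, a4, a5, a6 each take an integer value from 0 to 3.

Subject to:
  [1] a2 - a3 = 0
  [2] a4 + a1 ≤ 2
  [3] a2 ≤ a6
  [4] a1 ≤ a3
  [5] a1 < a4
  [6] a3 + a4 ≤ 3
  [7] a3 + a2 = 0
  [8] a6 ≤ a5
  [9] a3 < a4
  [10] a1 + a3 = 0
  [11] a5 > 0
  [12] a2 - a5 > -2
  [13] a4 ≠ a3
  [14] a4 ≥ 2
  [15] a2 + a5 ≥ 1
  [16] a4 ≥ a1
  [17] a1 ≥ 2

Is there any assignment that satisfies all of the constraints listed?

From constraints 4 and 17: a3 ≥ a1 ≥ 2. From constraint 14: a4 ≥ 2. Hence a3 + a4 ≥ 4. But constraint 6 requires a3 + a4 ≤ 3, and 3 < 4. Contradiction.

Unsatisfiable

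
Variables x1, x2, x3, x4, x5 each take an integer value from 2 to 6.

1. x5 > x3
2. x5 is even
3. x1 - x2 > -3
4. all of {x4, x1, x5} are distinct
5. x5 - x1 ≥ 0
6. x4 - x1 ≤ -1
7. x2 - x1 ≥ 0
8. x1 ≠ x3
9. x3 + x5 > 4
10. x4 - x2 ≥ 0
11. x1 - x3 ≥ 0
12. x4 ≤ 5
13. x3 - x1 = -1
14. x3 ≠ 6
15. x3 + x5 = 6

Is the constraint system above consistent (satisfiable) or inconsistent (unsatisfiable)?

Constraints 6, 7, and 10 give x1 − x4 ≥ 1, x4 − x2 ≥ 0, x2 − x1 ≥ 0.
Adding all 3 inequalities: the left sides telescope to 0, and the right sides sum to 1 + 0 + 0 = 1. So 0 ≥ 1, which is false.

Unsatisfiable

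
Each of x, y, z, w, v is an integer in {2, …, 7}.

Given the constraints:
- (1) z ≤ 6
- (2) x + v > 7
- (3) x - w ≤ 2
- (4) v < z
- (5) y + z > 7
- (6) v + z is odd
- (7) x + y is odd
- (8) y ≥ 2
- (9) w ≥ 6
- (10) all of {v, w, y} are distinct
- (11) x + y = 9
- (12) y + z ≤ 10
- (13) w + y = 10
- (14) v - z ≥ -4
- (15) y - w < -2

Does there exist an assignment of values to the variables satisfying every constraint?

Satisfiable

Take x = 6, y = 3, z = 5, w = 7, v = 2. Then constraint 2: x + v = 8; constraint 3: x - w = -1, and every other listed constraint is also met.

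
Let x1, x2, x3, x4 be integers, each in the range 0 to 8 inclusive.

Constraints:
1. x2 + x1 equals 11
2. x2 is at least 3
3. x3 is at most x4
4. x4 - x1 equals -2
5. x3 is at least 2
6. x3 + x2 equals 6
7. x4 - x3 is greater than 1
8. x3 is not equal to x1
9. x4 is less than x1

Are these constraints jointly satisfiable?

Satisfiable

One satisfying assignment is x1 = 8, x2 = 3, x3 = 3, x4 = 6.
For the less obvious constraints — constraint 1: x2 + x1 = 11; constraint 4: x4 - x1 = -2 — and the others hold by inspection.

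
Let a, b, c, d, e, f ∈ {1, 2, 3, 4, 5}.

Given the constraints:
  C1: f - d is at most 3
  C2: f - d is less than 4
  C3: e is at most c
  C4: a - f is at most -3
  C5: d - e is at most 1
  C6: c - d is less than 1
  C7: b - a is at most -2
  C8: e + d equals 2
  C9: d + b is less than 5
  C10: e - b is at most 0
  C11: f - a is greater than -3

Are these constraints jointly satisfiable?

Constraints 1, 4, 5, 7, and 10 give b − e ≥ 0, e − d ≥ -1, d − f ≥ -3, f − a ≥ 3, a − b ≥ 2.
Adding all 5 inequalities: the left sides telescope to 0, and the right sides sum to 0 + (-1) + (-3) + 3 + 2 = 1. So 0 ≥ 1, which is false.

Unsatisfiable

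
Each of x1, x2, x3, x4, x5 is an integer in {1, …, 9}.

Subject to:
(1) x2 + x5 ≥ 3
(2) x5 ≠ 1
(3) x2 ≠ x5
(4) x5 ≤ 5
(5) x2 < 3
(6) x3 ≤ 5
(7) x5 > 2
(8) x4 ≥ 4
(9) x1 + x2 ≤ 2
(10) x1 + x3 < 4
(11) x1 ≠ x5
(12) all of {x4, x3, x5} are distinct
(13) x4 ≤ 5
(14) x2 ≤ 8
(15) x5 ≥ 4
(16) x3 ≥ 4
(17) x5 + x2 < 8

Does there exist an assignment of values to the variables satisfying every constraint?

Constraints 4, 6, 8, 13, 15, and 16 confine each of x4, x3, x5 to the 2 values {4, 5}.
Constraint 12 requires all 3 of them to be distinct, but only 2 values are available — impossible by the pigeonhole principle.

Unsatisfiable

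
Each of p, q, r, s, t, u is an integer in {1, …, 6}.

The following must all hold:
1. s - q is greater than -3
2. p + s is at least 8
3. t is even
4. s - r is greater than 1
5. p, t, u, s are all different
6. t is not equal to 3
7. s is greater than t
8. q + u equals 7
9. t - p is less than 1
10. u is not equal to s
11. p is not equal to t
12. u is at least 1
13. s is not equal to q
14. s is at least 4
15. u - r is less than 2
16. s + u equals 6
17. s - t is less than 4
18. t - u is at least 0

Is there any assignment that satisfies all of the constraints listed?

The assignment p = 3, q = 6, r = 1, s = 5, t = 2, u = 1 works:
  constraint 1 holds since s - q = -1.
  constraint 2 holds since p + s = 8.
The rest check out directly.

Satisfiable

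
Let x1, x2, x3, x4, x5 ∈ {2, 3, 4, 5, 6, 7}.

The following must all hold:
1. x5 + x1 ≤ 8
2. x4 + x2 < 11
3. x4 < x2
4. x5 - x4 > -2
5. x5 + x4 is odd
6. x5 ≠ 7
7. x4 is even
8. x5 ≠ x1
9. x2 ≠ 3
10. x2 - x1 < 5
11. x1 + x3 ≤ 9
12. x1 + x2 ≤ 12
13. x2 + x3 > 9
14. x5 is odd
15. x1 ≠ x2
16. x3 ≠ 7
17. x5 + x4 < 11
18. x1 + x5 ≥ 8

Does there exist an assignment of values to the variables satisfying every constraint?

Satisfiable

Take x1 = 3, x2 = 6, x3 = 6, x4 = 4, x5 = 5. Then constraint 1: x5 + x1 = 8; constraint 2: x4 + x2 = 10, and every other listed constraint is also met.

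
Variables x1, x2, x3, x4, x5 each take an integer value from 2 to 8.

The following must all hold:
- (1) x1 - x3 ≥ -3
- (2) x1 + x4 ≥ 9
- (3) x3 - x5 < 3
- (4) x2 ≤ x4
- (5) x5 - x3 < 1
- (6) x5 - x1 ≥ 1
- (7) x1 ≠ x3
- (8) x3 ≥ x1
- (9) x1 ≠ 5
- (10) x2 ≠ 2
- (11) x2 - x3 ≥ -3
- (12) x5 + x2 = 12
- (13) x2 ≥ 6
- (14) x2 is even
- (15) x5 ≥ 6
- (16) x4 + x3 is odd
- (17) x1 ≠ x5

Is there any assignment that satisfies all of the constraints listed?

Satisfiable

Try x1 = 3, x2 = 6, x3 = 6, x4 = 7, x5 = 6.
Check constraint 1: x1 - x3 = -3; constraint 2: x1 + x4 = 10. The remaining constraints are straightforward to verify.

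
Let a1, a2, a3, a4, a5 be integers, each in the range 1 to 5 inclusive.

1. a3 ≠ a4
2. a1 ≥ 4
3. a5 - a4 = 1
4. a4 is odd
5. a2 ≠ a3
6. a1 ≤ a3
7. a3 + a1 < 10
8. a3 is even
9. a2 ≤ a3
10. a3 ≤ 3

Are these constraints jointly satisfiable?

From constraints 2 and 6: a3 ≥ a1 and a1 ≥ 4, so a3 ≥ 4. From constraint 10: a3 ≤ 3. But 3 < 4, so no value of a3 works.

Unsatisfiable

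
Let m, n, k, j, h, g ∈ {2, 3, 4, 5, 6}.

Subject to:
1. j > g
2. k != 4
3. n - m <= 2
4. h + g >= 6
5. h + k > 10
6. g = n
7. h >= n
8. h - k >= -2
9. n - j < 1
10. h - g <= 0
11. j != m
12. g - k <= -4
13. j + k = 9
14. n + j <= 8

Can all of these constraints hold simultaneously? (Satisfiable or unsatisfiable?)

Unsatisfiable

Constraints 8, 10, and 12 give g − h ≥ 0, h − k ≥ -2, k − g ≥ 4.
Adding all 3 inequalities: the left sides telescope to 0, and the right sides sum to 0 + (-2) + 4 = 2. So 0 ≥ 2, which is false.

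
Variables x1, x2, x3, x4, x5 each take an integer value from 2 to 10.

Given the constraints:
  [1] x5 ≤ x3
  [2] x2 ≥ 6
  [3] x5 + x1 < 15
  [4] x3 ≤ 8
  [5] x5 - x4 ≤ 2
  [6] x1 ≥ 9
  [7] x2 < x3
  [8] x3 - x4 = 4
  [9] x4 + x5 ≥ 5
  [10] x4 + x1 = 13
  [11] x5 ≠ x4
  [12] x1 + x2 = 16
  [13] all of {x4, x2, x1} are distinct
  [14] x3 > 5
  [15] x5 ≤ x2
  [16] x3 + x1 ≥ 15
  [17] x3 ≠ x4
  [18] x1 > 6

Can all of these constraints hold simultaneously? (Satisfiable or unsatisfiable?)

Take x1 = 10, x2 = 6, x3 = 7, x4 = 3, x5 = 2. Then constraint 3: x5 + x1 = 12; constraint 5: x5 - x4 = -1; constraint 8: x3 - x4 = 4, and every other listed constraint is also met.

Satisfiable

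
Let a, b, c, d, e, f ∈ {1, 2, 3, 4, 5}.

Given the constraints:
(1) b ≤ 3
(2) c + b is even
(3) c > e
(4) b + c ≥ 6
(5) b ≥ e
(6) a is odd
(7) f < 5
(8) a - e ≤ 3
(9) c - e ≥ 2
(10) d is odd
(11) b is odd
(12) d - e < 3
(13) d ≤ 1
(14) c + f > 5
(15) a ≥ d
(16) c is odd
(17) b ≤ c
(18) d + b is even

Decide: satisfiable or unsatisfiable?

The assignment a = 3, b = 3, c = 3, d = 1, e = 1, f = 3 works:
  constraint 4 holds since b + c = 6.
  constraint 8 holds since a - e = 2.
The rest check out directly.

Satisfiable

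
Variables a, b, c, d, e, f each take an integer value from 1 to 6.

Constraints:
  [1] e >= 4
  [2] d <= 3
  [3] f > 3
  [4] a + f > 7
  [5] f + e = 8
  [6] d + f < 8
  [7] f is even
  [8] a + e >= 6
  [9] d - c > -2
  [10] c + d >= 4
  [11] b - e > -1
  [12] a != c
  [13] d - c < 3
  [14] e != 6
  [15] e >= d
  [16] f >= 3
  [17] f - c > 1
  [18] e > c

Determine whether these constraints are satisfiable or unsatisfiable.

The assignment a = 4, b = 6, c = 2, d = 2, e = 4, f = 4 works:
  constraint 4 holds since a + f = 8.
  constraint 5 holds since f + e = 8.
  constraint 6 holds since d + f = 6.
The rest check out directly.

Satisfiable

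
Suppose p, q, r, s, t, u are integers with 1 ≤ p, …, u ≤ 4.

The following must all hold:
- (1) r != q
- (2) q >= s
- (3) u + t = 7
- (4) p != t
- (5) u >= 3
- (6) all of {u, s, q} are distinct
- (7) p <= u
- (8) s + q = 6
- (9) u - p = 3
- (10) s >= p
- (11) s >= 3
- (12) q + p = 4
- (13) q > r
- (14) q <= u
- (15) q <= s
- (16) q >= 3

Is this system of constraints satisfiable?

Constraints 5, 11, and 16 confine each of u, s, q to the 2 values {3, 4} (the domain already gives each ≤ 4).
Constraint 6 requires all 3 of them to be distinct, but only 2 values are available — impossible by the pigeonhole principle.

Unsatisfiable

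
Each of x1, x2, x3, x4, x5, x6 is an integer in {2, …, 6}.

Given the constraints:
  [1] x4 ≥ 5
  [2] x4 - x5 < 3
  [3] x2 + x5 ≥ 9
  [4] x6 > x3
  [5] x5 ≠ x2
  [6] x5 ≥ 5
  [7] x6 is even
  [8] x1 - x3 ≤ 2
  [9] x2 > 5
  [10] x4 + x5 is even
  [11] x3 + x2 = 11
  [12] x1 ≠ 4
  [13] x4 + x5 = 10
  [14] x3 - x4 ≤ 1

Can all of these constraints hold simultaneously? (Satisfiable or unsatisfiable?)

Satisfiable

Setting (x1, x2, x3, x4, x5, x6) = (5, 6, 5, 5, 5, 6) satisfies everything: constraint 2: x4 - x5 = 0; constraint 3: x2 + x5 = 11, and the others follow.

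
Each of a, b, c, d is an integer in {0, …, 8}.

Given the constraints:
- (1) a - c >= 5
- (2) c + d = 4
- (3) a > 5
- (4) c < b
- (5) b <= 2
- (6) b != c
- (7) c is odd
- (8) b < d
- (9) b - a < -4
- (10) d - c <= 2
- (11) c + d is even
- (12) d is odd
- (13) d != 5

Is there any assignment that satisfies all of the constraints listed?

Satisfiable

The assignment a = 7, b = 2, c = 1, d = 3 works:
  constraint 1 holds since a - c = 6.
  constraint 2 holds since c + d = 4.
The rest check out directly.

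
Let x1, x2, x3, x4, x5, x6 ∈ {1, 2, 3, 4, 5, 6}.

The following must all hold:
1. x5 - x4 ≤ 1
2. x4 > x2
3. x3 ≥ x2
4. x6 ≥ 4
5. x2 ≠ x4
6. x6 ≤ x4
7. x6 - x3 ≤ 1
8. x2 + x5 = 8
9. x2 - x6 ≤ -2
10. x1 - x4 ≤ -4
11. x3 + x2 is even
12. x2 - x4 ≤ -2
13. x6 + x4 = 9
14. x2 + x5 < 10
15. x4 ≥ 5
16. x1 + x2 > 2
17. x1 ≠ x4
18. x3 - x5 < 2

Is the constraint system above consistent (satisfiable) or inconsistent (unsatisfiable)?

Satisfiable

The assignment x1 = 1, x2 = 2, x3 = 6, x4 = 5, x5 = 6, x6 = 4 works:
  constraint 1 holds since x5 - x4 = 1.
  constraint 7 holds since x6 - x3 = -2.
The rest check out directly.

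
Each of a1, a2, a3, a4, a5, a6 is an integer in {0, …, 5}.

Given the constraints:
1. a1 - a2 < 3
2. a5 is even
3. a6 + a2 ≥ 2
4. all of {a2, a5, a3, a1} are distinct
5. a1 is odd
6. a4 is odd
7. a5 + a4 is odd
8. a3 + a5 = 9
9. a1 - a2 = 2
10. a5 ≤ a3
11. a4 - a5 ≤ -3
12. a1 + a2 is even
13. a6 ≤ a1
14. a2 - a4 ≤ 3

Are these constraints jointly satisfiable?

Satisfiable

Setting (a1, a2, a3, a4, a5, a6) = (3, 1, 5, 1, 4, 3) satisfies everything: constraint 1: a1 - a2 = 2; constraint 3: a6 + a2 = 4; constraint 8: a3 + a5 = 9, and the others follow.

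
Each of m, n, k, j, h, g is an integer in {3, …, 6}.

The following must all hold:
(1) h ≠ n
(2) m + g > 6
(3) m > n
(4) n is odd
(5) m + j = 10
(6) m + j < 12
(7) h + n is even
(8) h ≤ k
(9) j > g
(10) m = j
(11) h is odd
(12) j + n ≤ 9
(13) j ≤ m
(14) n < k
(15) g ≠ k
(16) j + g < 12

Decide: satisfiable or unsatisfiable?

One satisfying assignment is m = 5, n = 3, k = 5, j = 5, h = 5, g = 4.
For the less obvious constraints — constraint 2: m + g = 9; constraint 5: m + j = 10; constraint 6: m + j = 10 — and the others hold by inspection.

Satisfiable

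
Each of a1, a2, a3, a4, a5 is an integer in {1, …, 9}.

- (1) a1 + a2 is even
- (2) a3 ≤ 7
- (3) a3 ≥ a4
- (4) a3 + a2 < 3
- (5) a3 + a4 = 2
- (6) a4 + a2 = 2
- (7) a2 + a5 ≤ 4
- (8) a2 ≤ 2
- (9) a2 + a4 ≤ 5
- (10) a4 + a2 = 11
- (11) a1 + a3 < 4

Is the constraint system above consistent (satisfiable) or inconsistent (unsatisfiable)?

Unsatisfiable

From constraints 2 and 3: a4 ≤ a3 ≤ 7. From constraint 8: a2 ≤ 2. Hence a4 + a2 ≤ 9. But constraint 10 requires a4 + a2 = 11, and 11 > 9. Contradiction.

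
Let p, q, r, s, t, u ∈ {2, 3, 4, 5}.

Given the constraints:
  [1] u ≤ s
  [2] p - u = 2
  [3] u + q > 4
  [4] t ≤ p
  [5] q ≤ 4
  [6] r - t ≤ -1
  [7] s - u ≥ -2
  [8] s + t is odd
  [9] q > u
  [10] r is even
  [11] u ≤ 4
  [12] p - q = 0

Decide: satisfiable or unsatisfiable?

The assignment p = 4, q = 4, r = 2, s = 2, t = 3, u = 2 works:
  constraint 2 holds since p - u = 2.
  constraint 3 holds since u + q = 6.
The rest check out directly.

Satisfiable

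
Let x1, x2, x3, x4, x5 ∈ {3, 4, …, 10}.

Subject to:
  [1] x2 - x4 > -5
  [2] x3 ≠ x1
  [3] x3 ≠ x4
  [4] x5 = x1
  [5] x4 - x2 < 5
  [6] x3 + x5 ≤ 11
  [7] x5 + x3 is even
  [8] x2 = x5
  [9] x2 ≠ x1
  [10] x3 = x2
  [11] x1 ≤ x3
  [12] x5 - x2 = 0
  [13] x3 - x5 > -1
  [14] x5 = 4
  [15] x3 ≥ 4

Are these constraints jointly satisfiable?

From constraints 4, 8, and 10, x3 = x2 = x5 = x1, so x3 = x1. But constraint 2 says x3 ≠ x1. Contradiction.

Unsatisfiable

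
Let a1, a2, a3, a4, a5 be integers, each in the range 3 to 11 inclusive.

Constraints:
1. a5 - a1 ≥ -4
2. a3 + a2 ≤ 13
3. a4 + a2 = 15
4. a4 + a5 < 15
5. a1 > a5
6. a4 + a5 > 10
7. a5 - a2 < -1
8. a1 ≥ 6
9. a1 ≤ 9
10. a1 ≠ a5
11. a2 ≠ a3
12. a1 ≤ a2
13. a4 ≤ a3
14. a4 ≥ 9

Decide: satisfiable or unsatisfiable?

From constraints 13 and 14: a3 ≥ a4 ≥ 9. From constraints 8 and 12: a2 ≥ a1 ≥ 6. Hence a3 + a2 ≥ 15. But constraint 2 requires a3 + a2 ≤ 13, and 13 < 15. Contradiction.

Unsatisfiable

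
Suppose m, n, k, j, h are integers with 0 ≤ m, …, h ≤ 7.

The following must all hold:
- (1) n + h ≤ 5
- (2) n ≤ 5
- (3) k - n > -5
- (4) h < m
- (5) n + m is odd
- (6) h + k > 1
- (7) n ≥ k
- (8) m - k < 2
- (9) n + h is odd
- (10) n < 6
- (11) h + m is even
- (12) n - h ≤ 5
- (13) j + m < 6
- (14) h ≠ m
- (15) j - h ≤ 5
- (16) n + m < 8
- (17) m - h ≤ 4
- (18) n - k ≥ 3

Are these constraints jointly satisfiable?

Satisfiable

One satisfying assignment is m = 2, n = 5, k = 2, j = 2, h = 0.
For the less obvious constraints — constraint 1: n + h = 5; constraint 3: k - n = -3; constraint 6: h + k = 2 — and the others hold by inspection.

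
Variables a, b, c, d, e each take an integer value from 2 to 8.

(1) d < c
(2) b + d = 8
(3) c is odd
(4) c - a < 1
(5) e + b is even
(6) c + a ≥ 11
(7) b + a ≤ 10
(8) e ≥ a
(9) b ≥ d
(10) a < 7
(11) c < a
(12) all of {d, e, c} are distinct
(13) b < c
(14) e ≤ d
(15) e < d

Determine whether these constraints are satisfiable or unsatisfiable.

Unsatisfiable

Constraints 8, 9, 11, 13, and 15 give d ≤ b, b < c, c < a, a ≤ e, e < d. Chaining: d ≤ b < c < a ≤ e < d, which forces d < d — impossible.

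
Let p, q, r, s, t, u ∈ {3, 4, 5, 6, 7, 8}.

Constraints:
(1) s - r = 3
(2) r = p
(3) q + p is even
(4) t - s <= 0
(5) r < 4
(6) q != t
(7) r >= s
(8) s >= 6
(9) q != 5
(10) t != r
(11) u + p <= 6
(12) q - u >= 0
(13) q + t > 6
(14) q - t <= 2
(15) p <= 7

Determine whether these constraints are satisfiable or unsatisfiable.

From constraints 7 and 8: r ≥ s and s ≥ 6, so r ≥ 6. From constraint 5: r ≤ 3. But 3 < 6, so no value of r works.

Unsatisfiable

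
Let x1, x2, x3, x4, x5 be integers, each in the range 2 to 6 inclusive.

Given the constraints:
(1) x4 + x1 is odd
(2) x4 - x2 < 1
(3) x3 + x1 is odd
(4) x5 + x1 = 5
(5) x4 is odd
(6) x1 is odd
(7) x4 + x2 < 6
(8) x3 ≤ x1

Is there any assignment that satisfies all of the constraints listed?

Unsatisfiable

Constraint 5 makes x4 odd and constraint 6 makes x1 odd, so x4 + x1 must be even. Constraint 1 says x4 + x1 is odd — contradiction.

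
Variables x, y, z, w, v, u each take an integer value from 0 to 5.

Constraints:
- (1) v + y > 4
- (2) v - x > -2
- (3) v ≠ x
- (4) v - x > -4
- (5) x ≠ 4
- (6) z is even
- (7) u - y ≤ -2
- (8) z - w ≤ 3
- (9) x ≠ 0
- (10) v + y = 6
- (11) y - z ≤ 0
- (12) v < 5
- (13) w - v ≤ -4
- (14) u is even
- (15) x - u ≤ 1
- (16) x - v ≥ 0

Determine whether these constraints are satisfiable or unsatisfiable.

Constraints 7, 8, 11, 13, 15, and 16 give y − u ≥ 2, u − x ≥ -1, x − v ≥ 0, v − w ≥ 4, w − z ≥ -3, z − y ≥ 0.
Adding all 6 inequalities: the left sides telescope to 0, and the right sides sum to 2 + (-1) + 0 + 4 + (-3) + 0 = 2. So 0 ≥ 2, which is false.

Unsatisfiable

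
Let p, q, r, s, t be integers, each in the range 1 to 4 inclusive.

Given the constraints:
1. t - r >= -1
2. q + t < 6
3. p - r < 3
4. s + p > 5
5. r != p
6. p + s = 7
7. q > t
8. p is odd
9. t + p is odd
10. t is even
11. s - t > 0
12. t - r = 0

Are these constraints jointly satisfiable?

Take p = 3, q = 3, r = 2, s = 4, t = 2. Then constraint 1: t - r = 0; constraint 2: q + t = 5; constraint 3: p - r = 1, and every other listed constraint is also met.

Satisfiable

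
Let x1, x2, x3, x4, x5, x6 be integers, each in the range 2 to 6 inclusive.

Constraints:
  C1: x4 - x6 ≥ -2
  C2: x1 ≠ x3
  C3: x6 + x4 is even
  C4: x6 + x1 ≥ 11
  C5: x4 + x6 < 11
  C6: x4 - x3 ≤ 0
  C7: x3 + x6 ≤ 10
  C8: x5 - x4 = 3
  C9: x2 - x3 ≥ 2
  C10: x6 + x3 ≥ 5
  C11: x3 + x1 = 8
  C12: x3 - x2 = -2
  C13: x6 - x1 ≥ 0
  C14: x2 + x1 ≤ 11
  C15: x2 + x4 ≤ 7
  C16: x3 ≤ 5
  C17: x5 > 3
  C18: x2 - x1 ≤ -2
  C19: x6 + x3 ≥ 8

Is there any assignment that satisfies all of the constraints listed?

Unsatisfiable

Constraints 1, 6, 9, 13, and 18 give x1 − x2 ≥ 2, x2 − x3 ≥ 2, x3 − x4 ≥ 0, x4 − x6 ≥ -2, x6 − x1 ≥ 0.
Adding all 5 inequalities: the left sides telescope to 0, and the right sides sum to 2 + 2 + 0 + (-2) + 0 = 2. So 0 ≥ 2, which is false.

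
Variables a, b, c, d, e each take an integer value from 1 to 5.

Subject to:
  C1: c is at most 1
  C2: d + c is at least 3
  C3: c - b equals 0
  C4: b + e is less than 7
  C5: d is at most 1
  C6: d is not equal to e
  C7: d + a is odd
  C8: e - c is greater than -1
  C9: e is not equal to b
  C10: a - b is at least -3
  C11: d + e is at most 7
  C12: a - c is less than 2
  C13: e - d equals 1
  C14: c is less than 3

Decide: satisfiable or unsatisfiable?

From constraint 5: d ≤ 1. From constraint 1: c ≤ 1. Hence d + c ≤ 2. But constraint 2 requires d + c ≥ 3, and 3 > 2. Contradiction.

Unsatisfiable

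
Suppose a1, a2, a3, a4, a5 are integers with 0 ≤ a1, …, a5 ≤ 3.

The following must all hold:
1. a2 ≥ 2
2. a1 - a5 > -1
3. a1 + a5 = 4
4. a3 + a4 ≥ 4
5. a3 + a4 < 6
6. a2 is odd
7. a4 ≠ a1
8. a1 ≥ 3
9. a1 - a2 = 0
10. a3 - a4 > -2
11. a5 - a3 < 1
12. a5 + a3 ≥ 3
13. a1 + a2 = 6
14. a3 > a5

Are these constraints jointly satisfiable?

Satisfiable

Setting (a1, a2, a3, a4, a5) = (3, 3, 2, 2, 1) satisfies everything: constraint 2: a1 - a5 = 2; constraint 3: a1 + a5 = 4, and the others follow.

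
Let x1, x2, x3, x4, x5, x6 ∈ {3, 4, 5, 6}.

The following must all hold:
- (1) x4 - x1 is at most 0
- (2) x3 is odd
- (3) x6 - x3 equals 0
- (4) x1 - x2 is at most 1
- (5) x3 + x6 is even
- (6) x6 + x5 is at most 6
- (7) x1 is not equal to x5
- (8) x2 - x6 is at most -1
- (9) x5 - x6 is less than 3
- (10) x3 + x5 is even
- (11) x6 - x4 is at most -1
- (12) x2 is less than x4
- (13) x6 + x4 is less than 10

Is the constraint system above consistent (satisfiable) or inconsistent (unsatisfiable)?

Constraints 1, 4, 8, and 11 give x4 − x6 ≥ 1, x6 − x2 ≥ 1, x2 − x1 ≥ -1, x1 − x4 ≥ 0.
Adding all 4 inequalities: the left sides telescope to 0, and the right sides sum to 1 + 1 + (-1) + 0 = 1. So 0 ≥ 1, which is false.

Unsatisfiable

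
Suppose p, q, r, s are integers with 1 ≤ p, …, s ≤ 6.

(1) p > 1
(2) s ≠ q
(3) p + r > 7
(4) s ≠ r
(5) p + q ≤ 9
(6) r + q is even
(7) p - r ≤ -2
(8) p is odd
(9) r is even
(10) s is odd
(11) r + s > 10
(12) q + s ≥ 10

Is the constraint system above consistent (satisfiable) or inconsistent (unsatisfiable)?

Try p = 3, q = 6, r = 6, s = 5.
Check constraint 3: p + r = 9; constraint 5: p + q = 9; constraint 7: p - r = -3. The remaining constraints are straightforward to verify.

Satisfiable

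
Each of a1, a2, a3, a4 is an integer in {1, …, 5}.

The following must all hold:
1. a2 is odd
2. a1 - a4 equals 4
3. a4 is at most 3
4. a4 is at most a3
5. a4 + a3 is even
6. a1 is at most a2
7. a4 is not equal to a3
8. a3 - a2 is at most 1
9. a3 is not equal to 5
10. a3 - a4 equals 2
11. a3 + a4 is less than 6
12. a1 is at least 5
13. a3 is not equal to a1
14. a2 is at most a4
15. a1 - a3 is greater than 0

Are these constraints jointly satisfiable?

From constraints 6 and 12: a2 ≥ a1 and a1 ≥ 5, so a2 ≥ 5. From constraints 3 and 14: a2 ≤ a4 and a4 ≤ 3, so a2 ≤ 3. But 3 < 5, so no value of a2 works.

Unsatisfiable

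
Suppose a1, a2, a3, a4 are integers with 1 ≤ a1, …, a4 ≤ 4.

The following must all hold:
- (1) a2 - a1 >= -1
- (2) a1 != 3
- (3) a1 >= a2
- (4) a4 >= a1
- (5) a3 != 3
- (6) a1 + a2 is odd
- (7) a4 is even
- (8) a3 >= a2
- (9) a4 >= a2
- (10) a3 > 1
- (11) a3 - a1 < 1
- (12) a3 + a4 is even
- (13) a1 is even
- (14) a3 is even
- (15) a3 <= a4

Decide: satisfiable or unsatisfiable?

Try a1 = 2, a2 = 1, a3 = 2, a4 = 4.
Check constraint 1: a2 - a1 = -1; constraint 11: a3 - a1 = 0. The remaining constraints are straightforward to verify.

Satisfiable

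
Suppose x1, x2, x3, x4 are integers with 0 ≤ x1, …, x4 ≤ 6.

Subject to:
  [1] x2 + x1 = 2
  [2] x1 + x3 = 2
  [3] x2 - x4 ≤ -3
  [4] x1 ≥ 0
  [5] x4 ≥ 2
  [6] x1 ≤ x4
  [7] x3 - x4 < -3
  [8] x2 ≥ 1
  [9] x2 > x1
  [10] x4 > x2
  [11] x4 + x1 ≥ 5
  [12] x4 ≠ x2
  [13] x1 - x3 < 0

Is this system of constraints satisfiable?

Try x1 = 0, x2 = 2, x3 = 2, x4 = 6.
Check constraint 1: x2 + x1 = 2; constraint 2: x1 + x3 = 2. The remaining constraints are straightforward to verify.

Satisfiable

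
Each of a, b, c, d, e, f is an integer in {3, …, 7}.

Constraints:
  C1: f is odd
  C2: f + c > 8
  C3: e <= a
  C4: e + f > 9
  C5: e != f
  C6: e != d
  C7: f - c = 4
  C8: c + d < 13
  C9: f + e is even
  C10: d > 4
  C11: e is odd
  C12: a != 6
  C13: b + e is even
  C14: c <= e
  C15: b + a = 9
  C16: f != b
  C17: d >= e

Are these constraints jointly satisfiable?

Setting (a, b, c, d, e, f) = (4, 5, 3, 7, 3, 7) satisfies everything: constraint 2: f + c = 10; constraint 4: e + f = 10; constraint 7: f - c = 4, and the others follow.

Satisfiable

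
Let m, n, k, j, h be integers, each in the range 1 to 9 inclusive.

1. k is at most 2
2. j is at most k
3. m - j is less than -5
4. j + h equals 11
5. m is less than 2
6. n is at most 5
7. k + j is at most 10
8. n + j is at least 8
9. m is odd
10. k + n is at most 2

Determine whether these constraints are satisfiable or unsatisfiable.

From constraint 6: n ≤ 5. From constraints 1 and 2: j ≤ k ≤ 2. Hence n + j ≤ 7. But constraint 8 requires n + j ≥ 8, and 8 > 7. Contradiction.

Unsatisfiable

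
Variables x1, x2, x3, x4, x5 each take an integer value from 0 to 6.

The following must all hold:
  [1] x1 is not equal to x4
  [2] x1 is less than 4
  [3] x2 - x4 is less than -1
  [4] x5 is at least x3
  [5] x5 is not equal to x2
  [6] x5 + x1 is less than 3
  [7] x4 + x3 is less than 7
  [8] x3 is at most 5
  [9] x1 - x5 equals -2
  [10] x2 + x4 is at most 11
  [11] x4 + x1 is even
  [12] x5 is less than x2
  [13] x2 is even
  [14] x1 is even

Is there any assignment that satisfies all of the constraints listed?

Satisfiable

Setting (x1, x2, x3, x4, x5) = (0, 4, 0, 6, 2) satisfies everything: constraint 3: x2 - x4 = -2; constraint 6: x5 + x1 = 2; constraint 7: x4 + x3 = 6, and the others follow.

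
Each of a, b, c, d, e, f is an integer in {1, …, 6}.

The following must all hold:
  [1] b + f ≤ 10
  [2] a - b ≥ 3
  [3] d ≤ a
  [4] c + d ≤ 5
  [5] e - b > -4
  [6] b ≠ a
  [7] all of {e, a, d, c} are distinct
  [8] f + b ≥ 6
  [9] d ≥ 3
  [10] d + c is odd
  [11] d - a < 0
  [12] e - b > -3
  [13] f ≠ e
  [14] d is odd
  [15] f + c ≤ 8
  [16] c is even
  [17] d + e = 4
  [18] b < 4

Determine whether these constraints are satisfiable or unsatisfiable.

Try a = 6, b = 3, c = 2, d = 3, e = 1, f = 6.
Check constraint 1: b + f = 9; constraint 2: a - b = 3. The remaining constraints are straightforward to verify.

Satisfiable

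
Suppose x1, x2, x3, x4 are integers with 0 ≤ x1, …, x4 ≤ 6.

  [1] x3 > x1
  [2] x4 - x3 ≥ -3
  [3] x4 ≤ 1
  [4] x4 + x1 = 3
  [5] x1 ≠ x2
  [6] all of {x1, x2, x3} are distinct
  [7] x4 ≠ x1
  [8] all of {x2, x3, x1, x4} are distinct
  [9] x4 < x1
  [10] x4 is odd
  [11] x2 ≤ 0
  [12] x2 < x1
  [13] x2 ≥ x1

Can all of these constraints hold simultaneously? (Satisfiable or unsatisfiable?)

Unsatisfiable

From constraint 3: x4 ≤ 1. From constraints 11 and 13: x1 ≤ x2 ≤ 0. Hence x4 + x1 ≤ 1. But constraint 4 requires x4 + x1 = 3, and 3 > 1. Contradiction.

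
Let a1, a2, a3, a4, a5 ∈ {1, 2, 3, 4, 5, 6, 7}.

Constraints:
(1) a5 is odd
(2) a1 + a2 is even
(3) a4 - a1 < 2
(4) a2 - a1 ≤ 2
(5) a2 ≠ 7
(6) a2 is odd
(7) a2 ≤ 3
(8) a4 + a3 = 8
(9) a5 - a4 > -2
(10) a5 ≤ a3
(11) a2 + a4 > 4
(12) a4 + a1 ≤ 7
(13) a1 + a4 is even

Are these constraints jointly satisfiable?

Setting (a1, a2, a3, a4, a5) = (3, 3, 5, 3, 3) satisfies everything: constraint 3: a4 - a1 = 0; constraint 4: a2 - a1 = 0; constraint 8: a4 + a3 = 8, and the others follow.

Satisfiable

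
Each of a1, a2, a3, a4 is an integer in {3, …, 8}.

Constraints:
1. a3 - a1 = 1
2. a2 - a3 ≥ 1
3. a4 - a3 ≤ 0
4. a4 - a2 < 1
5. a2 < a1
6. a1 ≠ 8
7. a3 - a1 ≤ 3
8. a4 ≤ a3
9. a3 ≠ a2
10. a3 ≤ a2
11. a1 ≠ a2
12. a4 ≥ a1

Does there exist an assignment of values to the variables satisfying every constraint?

Constraints 5, 8, 10, and 12 give a3 ≤ a2, a2 < a1, a1 ≤ a4, a4 ≤ a3. Chaining: a3 ≤ a2 < a1 ≤ a4 ≤ a3, which forces a3 < a3 — impossible.

Unsatisfiable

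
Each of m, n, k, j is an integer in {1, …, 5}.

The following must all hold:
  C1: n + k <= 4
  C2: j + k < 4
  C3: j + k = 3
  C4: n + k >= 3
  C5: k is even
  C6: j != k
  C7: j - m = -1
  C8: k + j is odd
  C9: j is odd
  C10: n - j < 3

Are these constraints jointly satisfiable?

Satisfiable

One satisfying assignment is m = 2, n = 1, k = 2, j = 1.
For the less obvious constraints — constraint 1: n + k = 3; constraint 2: j + k = 3; constraint 3: j + k = 3 — and the others hold by inspection.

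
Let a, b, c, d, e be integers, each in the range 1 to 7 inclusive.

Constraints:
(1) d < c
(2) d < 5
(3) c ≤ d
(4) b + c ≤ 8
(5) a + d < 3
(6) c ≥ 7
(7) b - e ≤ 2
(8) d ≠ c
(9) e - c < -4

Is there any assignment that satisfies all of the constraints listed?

From constraints 3 and 6: d ≥ c and c ≥ 7, so d ≥ 7. From constraint 2: d ≤ 4. But 4 < 7, so no value of d works.

Unsatisfiable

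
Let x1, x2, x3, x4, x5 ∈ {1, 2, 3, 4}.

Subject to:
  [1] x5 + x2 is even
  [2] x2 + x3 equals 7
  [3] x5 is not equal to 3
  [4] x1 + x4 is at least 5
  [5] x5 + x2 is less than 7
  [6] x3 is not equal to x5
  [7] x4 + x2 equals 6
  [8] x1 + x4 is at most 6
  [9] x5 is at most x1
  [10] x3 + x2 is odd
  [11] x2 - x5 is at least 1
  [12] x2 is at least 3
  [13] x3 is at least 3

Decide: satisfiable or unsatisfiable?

The assignment x1 = 3, x2 = 4, x3 = 3, x4 = 2, x5 = 2 works:
  constraint 2 holds since x2 + x3 = 7.
  constraint 4 holds since x1 + x4 = 5.
  constraint 5 holds since x5 + x2 = 6.
The rest check out directly.

Satisfiable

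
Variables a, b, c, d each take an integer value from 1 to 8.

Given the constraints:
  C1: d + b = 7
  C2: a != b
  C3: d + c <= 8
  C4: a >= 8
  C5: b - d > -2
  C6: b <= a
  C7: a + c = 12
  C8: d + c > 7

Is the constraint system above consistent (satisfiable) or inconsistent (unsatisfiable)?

Satisfiable

The assignment a = 8, b = 3, c = 4, d = 4 works:
  constraint 1 holds since d + b = 7.
  constraint 3 holds since d + c = 8.
  constraint 5 holds since b - d = -1.
The rest check out directly.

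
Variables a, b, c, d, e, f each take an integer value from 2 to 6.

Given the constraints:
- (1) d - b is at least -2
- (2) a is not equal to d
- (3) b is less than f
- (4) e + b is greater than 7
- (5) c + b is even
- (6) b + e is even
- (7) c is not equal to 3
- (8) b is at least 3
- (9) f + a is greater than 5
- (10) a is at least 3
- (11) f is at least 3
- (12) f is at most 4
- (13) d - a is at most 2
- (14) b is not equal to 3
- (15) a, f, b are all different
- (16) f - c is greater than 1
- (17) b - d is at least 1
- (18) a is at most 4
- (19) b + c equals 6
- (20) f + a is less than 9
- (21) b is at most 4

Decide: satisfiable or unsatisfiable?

Unsatisfiable

Constraints 8, 10, 11, 12, 18, and 21 confine each of a, f, b to the 2 values {3, 4}.
Constraint 15 requires all 3 of them to be distinct, but only 2 values are available — impossible by the pigeonhole principle.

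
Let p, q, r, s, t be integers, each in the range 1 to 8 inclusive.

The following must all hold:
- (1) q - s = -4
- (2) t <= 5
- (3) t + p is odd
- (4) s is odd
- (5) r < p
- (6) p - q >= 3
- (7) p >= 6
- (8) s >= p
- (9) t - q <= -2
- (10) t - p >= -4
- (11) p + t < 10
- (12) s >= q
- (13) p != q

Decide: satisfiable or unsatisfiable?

Unsatisfiable

Constraints 6, 9, and 10 give q − t ≥ 2, t − p ≥ -4, p − q ≥ 3.
Adding all 3 inequalities: the left sides telescope to 0, and the right sides sum to 2 + (-4) + 3 = 1. So 0 ≥ 1, which is false.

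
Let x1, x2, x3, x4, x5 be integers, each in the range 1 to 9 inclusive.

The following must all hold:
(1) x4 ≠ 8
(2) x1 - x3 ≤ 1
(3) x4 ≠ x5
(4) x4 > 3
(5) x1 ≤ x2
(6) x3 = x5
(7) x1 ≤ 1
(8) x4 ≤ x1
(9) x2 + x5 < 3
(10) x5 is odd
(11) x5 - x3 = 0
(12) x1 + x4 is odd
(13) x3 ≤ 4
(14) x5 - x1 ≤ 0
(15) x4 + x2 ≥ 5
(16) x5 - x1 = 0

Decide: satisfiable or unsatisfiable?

From constraint 4: x4 ≥ 4. From constraints 7 and 8: x4 ≤ x1 and x1 ≤ 1, so x4 ≤ 1. But 1 < 4, so no value of x4 works.

Unsatisfiable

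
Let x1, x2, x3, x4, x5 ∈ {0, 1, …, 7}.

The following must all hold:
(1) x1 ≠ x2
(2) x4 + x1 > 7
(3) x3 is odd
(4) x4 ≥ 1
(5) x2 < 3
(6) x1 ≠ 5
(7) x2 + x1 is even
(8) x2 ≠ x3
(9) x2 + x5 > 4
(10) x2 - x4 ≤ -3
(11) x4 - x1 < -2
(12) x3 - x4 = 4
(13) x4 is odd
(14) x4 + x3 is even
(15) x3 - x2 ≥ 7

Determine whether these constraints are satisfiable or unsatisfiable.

Satisfiable

The assignment x1 = 6, x2 = 0, x3 = 7, x4 = 3, x5 = 6 works:
  constraint 2 holds since x4 + x1 = 9.
  constraint 9 holds since x2 + x5 = 6.
  constraint 10 holds since x2 - x4 = -3.
The rest check out directly.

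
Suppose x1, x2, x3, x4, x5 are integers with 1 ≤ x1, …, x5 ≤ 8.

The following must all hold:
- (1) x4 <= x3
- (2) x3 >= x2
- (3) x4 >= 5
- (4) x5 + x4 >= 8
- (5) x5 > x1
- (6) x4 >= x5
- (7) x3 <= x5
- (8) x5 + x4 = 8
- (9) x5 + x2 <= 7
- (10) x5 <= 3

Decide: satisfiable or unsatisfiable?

Unsatisfiable

From constraints 1 and 3: x3 ≥ x4 and x4 ≥ 5, so x3 ≥ 5. From constraints 7 and 10: x3 ≤ x5 and x5 ≤ 3, so x3 ≤ 3. But 3 < 5, so no value of x3 works.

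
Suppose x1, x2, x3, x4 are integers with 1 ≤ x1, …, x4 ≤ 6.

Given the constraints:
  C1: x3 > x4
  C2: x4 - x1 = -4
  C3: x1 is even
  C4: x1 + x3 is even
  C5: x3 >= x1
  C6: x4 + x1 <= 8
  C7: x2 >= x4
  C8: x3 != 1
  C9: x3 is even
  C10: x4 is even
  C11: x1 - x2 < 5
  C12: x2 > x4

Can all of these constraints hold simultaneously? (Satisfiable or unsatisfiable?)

Satisfiable

Try x1 = 6, x2 = 3, x3 = 6, x4 = 2.
Check constraint 2: x4 - x1 = -4; constraint 6: x4 + x1 = 8; constraint 11: x1 - x2 = 3. The remaining constraints are straightforward to verify.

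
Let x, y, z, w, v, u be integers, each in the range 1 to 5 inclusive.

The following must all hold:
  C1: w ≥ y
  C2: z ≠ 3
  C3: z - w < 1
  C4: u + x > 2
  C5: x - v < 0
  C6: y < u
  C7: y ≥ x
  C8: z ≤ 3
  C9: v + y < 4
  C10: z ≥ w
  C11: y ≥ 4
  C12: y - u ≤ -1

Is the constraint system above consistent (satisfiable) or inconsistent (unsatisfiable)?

From constraints 1 and 11: w ≥ y and y ≥ 4, so w ≥ 4. From constraints 8 and 10: w ≤ z and z ≤ 3, so w ≤ 3. But 3 < 4, so no value of w works.

Unsatisfiable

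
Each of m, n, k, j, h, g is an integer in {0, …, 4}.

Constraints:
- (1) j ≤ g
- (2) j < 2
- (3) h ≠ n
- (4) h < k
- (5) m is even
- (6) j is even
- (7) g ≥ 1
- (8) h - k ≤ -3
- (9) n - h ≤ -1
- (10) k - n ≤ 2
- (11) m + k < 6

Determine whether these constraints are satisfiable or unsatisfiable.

Constraints 8, 9, and 10 give k − h ≥ 3, h − n ≥ 1, n − k ≥ -2.
Adding all 3 inequalities: the left sides telescope to 0, and the right sides sum to 3 + 1 + (-2) = 2. So 0 ≥ 2, which is false.

Unsatisfiable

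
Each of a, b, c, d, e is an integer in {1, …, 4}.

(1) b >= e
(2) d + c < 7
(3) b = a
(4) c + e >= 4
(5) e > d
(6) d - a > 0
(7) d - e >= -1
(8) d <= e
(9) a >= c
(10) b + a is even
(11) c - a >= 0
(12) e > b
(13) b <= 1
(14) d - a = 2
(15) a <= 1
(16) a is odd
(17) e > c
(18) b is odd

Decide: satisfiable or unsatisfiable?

From constraints 9 and 15: c ≤ a ≤ 1. From constraints 1 and 13: e ≤ b ≤ 1. Hence c + e ≤ 2. But constraint 4 requires c + e ≥ 4, and 4 > 2. Contradiction.

Unsatisfiable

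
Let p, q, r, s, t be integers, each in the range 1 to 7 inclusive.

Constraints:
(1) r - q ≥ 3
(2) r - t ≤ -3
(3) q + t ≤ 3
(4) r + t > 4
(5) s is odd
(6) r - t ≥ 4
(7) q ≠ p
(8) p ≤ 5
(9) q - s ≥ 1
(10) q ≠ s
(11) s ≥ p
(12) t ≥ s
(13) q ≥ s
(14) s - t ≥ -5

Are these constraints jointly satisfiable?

Unsatisfiable

Constraints 1, 2, 9, and 14 give q − s ≥ 1, s − t ≥ -5, t − r ≥ 3, r − q ≥ 3.
Adding all 4 inequalities: the left sides telescope to 0, and the right sides sum to 1 + (-5) + 3 + 3 = 2. So 0 ≥ 2, which is false.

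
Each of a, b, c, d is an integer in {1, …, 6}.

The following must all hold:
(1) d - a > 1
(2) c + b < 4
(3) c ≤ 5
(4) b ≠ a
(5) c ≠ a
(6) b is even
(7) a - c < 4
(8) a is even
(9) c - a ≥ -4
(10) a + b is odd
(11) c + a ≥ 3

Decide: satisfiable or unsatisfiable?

Constraint 8 makes a even and constraint 6 makes b even, so a + b must be even. Constraint 10 says a + b is odd — contradiction.

Unsatisfiable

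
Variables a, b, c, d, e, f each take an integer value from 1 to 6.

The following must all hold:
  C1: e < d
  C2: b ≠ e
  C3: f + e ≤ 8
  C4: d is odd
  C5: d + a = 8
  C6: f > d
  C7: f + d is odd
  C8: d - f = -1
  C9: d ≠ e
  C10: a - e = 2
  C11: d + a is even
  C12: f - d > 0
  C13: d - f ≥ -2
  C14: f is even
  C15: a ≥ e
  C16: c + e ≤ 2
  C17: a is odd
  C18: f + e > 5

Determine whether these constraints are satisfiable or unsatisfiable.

Satisfiable

Setting (a, b, c, d, e, f) = (3, 5, 1, 5, 1, 6) satisfies everything: constraint 3: f + e = 7; constraint 5: d + a = 8, and the others follow.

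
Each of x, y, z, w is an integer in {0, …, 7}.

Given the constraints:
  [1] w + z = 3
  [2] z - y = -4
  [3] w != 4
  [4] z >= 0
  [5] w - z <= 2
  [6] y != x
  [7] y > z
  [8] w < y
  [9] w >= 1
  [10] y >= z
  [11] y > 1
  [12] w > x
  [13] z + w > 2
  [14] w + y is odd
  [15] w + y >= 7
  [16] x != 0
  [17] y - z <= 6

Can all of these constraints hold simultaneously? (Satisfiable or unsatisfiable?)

Satisfiable

One satisfying assignment is x = 1, y = 5, z = 1, w = 2.
For the less obvious constraints — constraint 1: w + z = 3; constraint 2: z - y = -4 — and the others hold by inspection.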